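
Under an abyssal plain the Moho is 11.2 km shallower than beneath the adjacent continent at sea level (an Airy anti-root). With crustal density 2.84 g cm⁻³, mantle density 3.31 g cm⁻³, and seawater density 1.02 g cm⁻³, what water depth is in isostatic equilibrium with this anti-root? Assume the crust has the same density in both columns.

2.89 km

Replacing a thickness d of crust by seawater at the top must be balanced by replacing crust with mantle at the base: d (ρ_c − ρ_w) = a (ρ_m − ρ_c).
d = a (ρ_m − ρ_c)/(ρ_c − ρ_w) = 11.2 km × 0.47/1.82 = 2.89 km.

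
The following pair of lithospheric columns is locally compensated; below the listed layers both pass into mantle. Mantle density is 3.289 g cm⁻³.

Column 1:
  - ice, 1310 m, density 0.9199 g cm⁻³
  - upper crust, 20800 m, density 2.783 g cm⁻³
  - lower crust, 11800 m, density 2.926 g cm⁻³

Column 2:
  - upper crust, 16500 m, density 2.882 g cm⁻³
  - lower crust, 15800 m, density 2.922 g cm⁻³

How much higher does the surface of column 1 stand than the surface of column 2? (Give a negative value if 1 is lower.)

For any compensation level in the mantle, the mantle terms cancel and isostasy reduces to e = (Σt_1 − Σt_2) − (Σ(ρt)_1 − Σ(ρt)_2) / ρ_m.
Σt_1 = 33910 m; Σt_2 = 32300 m; Σ(ρt)_1 = 93618.269; Σ(ρt)_2 = 93720.6 (in m·g cm⁻³).
e = (33910 − 32300) − (93618.269 − 93720.6) / 3.289 = 1640 m.

1640 m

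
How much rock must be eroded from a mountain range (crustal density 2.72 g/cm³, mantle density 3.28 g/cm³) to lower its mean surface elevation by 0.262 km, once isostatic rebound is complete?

1.53 km

Net drop Δ = e − u = e − e ρ_c/ρ_m = e (ρ_m − ρ_c)/ρ_m.
e = Δ ρ_m/(ρ_m − ρ_c) = 0.262 km × 3.28/0.56 = 1.53 km.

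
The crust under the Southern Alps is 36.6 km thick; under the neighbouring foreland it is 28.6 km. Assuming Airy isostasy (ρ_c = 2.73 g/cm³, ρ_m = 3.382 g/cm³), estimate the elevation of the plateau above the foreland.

Excess crust Δ = 36.6 km − 28.6 km = 8 km, split between elevation h and root r with h + r = Δ.
Airy balance ρ_c h = (ρ_m − ρ_c) r gives r = h ρ_c/(ρ_m − ρ_c), so h (1 + ρ_c/(ρ_m − ρ_c)) = Δ, i.e. h = Δ (ρ_m − ρ_c)/ρ_m.
h = 8 km × 0.652/3.382 = 1.54 km.

1.54 km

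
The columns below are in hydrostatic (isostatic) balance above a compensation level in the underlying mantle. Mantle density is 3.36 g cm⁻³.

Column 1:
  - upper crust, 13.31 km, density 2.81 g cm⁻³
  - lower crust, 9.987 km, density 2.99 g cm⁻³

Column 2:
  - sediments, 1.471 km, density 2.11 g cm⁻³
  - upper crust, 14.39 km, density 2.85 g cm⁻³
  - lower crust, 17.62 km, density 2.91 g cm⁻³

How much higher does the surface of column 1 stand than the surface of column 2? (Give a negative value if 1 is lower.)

−1.81 km

For any compensation level in the mantle, the mantle terms cancel and isostasy reduces to e = (Σt_1 − Σt_2) − (Σ(ρt)_1 − Σ(ρt)_2) / ρ_m.
Σt_1 = 23.297 km; Σt_2 = 33.481 km; Σ(ρt)_1 = 67.26223; Σ(ρt)_2 = 95.38951 (in km·g cm⁻³).
e = (23.297 − 33.481) − (67.26223 − 95.38951) / 3.36 = −1.81 km.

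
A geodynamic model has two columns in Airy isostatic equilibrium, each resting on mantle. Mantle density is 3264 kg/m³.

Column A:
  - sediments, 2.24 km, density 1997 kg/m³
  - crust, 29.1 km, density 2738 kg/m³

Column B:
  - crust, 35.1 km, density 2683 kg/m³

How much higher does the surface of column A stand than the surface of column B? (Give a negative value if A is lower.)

For any compensation level in the mantle, the mantle terms cancel and isostasy reduces to e = (Σt_A − Σt_B) − (Σ(ρt)_A − Σ(ρt)_B) / ρ_m.
Σt_A = 31.34 km; Σt_B = 35.1 km; Σ(ρt)_A = 84149.08; Σ(ρt)_B = 94173.3 (in km·kg/m³).
e = (31.34 − 35.1) − (84149.08 − 94173.3) / 3264 = −0.689 km.

−0.689 km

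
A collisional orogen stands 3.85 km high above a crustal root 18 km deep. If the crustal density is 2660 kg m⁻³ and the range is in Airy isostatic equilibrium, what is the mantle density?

3230 kg m⁻³

Airy balance: ρ_c h = (ρ_m − ρ_c) r → ρ_m = ρ_c (1 + h/r).
ρ_m = 2660 × (1 + 3.85 km/18 km) = 3230 kg m⁻³.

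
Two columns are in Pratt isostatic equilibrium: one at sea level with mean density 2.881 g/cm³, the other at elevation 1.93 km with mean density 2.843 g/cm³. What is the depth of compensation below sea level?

144 km

ρ_ref D = ρ (D + h) → D (ρ_ref − ρ) = ρ h.
D = ρ h/(ρ_ref − ρ) = 2.843 × 1.93 km/(2.881 − 2.843) = 144 km.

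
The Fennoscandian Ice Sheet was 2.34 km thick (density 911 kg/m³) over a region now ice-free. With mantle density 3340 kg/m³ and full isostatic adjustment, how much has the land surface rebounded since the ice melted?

Removing the load lets mantle flow back in; uplift u satisfies ρ_ice t = ρ_m u.
u = t ρ_ice/ρ_m = 2.34 km × 911/3340 = 0.638 km.

0.638 km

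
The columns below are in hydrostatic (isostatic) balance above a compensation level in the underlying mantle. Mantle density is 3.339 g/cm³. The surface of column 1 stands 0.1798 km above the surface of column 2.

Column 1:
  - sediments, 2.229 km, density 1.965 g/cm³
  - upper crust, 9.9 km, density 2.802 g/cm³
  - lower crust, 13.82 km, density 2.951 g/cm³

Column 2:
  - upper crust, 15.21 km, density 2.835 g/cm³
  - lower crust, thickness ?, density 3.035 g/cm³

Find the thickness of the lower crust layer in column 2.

Take the compensation level at the base of the deeper column (depth z_c below the surface of column 1) and equate Σ ρ_i t_i down to z_c; mantle fills any gap and the z_c terms cancel.
Column 1: 2.229×1.965 + 9.9×2.802 + 13.82×2.951 + (z_c − 25.949)×3.339
Column 2: 0.1798×0 + 15.21×2.835 + x×3.035 + (z_c − 0.1798 − 15.21 − x)×3.339
The z_c×3.339 term appears on both sides and cancels. Collect the known terms of each column as K = Σ(ρt)_known − 3.339 × (depth of known layers): K_1 = 72.902605 − 3.339×25.949 = −13.741106; K_2 = 43.12035 − 3.339×(0.1798 + 15.21) = −8.2661922.
Balance: K_1 = K_2 − x×(3.339 − 3.035), so x = (K_2 − K_1)/(3.339 − 3.035) = 5.47491/0.304 = 18 km.

18 km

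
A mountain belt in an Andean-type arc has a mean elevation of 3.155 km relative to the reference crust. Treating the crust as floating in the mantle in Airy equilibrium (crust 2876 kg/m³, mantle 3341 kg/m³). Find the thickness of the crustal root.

In Airy isostatic equilibrium: the weight of the topography is balanced by the buoyancy of the root, ρ_c h = (ρ_m − ρ_c) r.
r = h · ρ_c / (ρ_m − ρ_c) = 3.155 km × 2876 / (3341 − 2876) = 19.5 km.

19.5 km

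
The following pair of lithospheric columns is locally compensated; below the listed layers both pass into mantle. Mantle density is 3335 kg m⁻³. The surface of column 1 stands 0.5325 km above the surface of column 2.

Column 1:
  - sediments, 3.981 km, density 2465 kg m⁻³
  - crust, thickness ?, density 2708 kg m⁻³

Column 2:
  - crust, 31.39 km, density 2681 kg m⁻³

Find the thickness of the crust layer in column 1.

30.1 km

Take the compensation level at the base of the deeper column (depth z_c below the surface of column 1) and equate Σ ρ_i t_i down to z_c; mantle fills any gap and the z_c terms cancel.
Column 1: 3.981×2465 + x×2708 + (z_c − 3.981 − x)×3335
Column 2: 0.5325×0 + 31.39×2681 + (z_c − 0.5325 − 31.39)×3335
The z_c×3335 term appears on both sides and cancels. Collect the known terms of each column as K = Σ(ρt)_known − 3335 × (depth of known layers): K_1 = 9813.165 − 3335×3.981 = −3463.47; K_2 = 84156.59 − 3335×(0.5325 + 31.39) = −22304.9475.
Balance: K_1 − x×(3335 − 2708) = K_2, so x = (K_1 − K_2)/(3335 − 2708) = 18841.5/627 = 30.1 km.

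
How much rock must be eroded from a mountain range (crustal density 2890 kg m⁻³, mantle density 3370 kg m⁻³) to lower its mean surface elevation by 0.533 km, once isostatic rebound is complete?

Net drop Δ = e − u = e − e ρ_c/ρ_m = e (ρ_m − ρ_c)/ρ_m.
e = Δ ρ_m/(ρ_m − ρ_c) = 0.533 km × 3370/480 = 3.74 km.

3.74 km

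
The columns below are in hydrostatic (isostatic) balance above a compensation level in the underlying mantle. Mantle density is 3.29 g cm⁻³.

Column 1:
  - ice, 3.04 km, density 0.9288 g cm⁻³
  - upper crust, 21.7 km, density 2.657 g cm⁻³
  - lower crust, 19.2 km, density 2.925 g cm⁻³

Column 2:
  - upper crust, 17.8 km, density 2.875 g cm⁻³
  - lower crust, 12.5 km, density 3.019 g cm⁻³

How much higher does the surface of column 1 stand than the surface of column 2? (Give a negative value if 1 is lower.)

5.21 km

For any compensation level in the mantle, the mantle terms cancel and isostasy reduces to e = (Σt_1 − Σt_2) − (Σ(ρt)_1 − Σ(ρt)_2) / ρ_m.
Σt_1 = 43.94 km; Σt_2 = 30.3 km; Σ(ρt)_1 = 116.640452; Σ(ρt)_2 = 88.9125 (in km·g cm⁻³).
e = (43.94 − 30.3) − (116.640452 − 88.9125) / 3.29 = 5.21 km.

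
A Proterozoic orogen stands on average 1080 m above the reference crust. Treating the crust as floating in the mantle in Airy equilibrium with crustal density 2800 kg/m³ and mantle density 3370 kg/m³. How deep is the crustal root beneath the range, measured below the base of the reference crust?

Balancing pressure at the compensation depth: the weight of the topography is balanced by the buoyancy of the root, ρ_c h = (ρ_m − ρ_c) r.
r = h · ρ_c / (ρ_m − ρ_c) = 1080 m × 2800 / (3370 − 2800) = 5310 m.

5310 m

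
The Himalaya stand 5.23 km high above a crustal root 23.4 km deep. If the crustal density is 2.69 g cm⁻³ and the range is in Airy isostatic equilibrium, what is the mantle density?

Airy balance: ρ_c h = (ρ_m − ρ_c) r → ρ_m = ρ_c (1 + h/r).
ρ_m = 2.69 × (1 + 5.23 km/23.4 km) = 3.29 g cm⁻³.

3.29 g cm⁻³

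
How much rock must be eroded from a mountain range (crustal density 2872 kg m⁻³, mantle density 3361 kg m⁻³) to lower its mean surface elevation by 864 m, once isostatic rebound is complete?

5940 m

Net drop Δ = e − u = e − e ρ_c/ρ_m = e (ρ_m − ρ_c)/ρ_m.
e = Δ ρ_m/(ρ_m − ρ_c) = 864 m × 3361/489 = 5940 m.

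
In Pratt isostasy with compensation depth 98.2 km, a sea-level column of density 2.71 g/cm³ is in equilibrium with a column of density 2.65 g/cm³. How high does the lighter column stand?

2.22 km

ρ_ref D = ρ (D + h) → h = D (ρ_ref − ρ)/ρ.
h = 98.2 km × (2.71 − 2.65)/2.65 = 2.22 km.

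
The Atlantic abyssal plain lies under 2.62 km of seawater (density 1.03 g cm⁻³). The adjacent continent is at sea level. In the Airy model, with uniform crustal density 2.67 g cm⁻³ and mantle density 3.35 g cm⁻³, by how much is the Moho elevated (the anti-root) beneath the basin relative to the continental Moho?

In Airy isostatic equilibrium: replacing crust with seawater at the top is compensated by replacing crust with mantle at the base: d (ρ_c − ρ_w) = a (ρ_m − ρ_c).
a = d (ρ_c − ρ_w)/(ρ_m − ρ_c) = 2.62 km × 1.64/0.68 = 6.32 km.

6.32 km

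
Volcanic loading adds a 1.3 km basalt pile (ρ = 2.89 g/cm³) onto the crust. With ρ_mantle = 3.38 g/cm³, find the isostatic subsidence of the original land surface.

Subaerial loading: s = t ρ_load / ρ_m.
s = 1.3 km × 2.89/3.38 = 1.11 km.

1.11 km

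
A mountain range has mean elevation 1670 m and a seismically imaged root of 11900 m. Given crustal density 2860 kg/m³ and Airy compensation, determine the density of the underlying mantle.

Airy balance: ρ_c h = (ρ_m − ρ_c) r → ρ_m = ρ_c (1 + h/r).
ρ_m = 2860 × (1 + 1670 m/11900 m) = 3260 kg/m³.

3260 kg/m³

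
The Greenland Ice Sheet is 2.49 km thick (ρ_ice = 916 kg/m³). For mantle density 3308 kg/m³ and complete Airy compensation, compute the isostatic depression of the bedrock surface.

0.689 km

By Archimedes' principle applied to the lithosphere: the ice load ρ_ice t is balanced by mantle displaced below, ρ_m s.
s = t ρ_ice / ρ_m = 2.49 km × 916/3308 = 0.689 km.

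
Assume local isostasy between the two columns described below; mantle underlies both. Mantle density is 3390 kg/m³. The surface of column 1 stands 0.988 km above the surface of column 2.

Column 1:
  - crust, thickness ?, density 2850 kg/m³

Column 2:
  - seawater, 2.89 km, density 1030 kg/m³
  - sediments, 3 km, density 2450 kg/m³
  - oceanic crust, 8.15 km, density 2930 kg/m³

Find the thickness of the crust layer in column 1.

31 km

Take the compensation level at the base of the deeper column (depth z_c below the surface of column 1) and equate Σ ρ_i t_i down to z_c; mantle fills any gap and the z_c terms cancel.
Column 1: x×2850 + (z_c − 0 − x)×3390
Column 2: 0.988×0 + 2.89×1030 + 3×2450 + 8.15×2930 + (z_c − 0.988 − 14.04)×3390
The z_c×3390 term appears on both sides and cancels. Collect the known terms of each column as K = Σ(ρt)_known − 3390 × (depth of known layers): K_1 = 0 − 3390×0 = 0; K_2 = 34206.2 − 3390×(0.988 + 14.04) = −16738.72.
Balance: K_1 − x×(3390 − 2850) = K_2, so x = (K_1 − K_2)/(3390 − 2850) = 16738.7/540 = 31 km.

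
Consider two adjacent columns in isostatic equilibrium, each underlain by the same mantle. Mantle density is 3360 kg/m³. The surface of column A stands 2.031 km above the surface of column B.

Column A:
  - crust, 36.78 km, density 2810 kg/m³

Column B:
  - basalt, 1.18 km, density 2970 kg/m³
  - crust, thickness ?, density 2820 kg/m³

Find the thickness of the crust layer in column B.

Take the compensation level at the base of the deeper column (depth z_c below the surface of column A) and equate Σ ρ_i t_i down to z_c; mantle fills any gap and the z_c terms cancel.
Column A: 36.78×2810 + (z_c − 36.78)×3360
Column B: 2.031×0 + 1.18×2970 + x×2820 + (z_c − 2.031 − 1.18 − x)×3360
The z_c×3360 term appears on both sides and cancels. Collect the known terms of each column as K = Σ(ρt)_known − 3360 × (depth of known layers): K_A = 103351.8 − 3360×36.78 = −20229; K_B = 3504.6 − 3360×(2.031 + 1.18) = −7284.36.
Balance: K_A = K_B − x×(3360 − 2820), so x = (K_B − K_A)/(3360 − 2820) = 12944.6/540 = 24 km.

24 km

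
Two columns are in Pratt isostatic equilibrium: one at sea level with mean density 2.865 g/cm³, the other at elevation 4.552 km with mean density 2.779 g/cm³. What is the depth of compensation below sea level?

ρ_ref D = ρ (D + h) → D (ρ_ref − ρ) = ρ h.
D = ρ h/(ρ_ref − ρ) = 2.779 × 4.552 km/(2.865 − 2.779) = 147 km.

147 km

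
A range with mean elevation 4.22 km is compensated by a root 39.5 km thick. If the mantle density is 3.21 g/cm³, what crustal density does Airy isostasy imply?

ρ_c h = (ρ_m − ρ_c) r → ρ_c (h + r) = ρ_m r → ρ_c = ρ_m r / (h + r).
ρ_c = 3.21 × 39.5 km / (4.22 km + 39.5 km) = 2.9 g/cm³.

2.9 g/cm³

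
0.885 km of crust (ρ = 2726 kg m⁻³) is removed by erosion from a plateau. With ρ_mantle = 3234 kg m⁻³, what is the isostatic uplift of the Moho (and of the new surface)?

0.746 km

Unloading: uplift u = e ρ_c/ρ_m = 0.885 km × 2726/3234 = 0.746 km.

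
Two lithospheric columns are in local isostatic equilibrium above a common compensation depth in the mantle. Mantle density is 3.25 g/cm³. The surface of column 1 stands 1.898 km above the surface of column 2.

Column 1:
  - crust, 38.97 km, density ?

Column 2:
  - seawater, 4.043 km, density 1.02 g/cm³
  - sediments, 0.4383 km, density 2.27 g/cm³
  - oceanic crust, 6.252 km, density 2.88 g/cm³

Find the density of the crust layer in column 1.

2.79 g/cm³

Take the compensation level at the base of the deeper column (depth z_c below the surface of column 1) and equate Σ ρ_i t_i down to z_c; mantle fills any gap and the z_c terms cancel.
Column 1: 38.97×ρ + (z_c − 38.97)×3.25
Column 2: 1.898×0 + 4.043×1.02 + 0.4383×2.27 + 6.252×2.88 + (z_c − 1.898 − 10.7333)×3.25
The z_c×3.25 term appears on both sides and cancels. Collect the known terms of each column as K = Σ(ρt)_known − 3.25 × (depth of known layers): K_1 = 0 − 3.25×38.97 = −126.6525; K_2 = 23.124561 − 3.25×(1.898 + 10.7333) = −17.927164.
Balance: K_1 + 38.97×ρ = K_2, so ρ = (K_2 − K_1)/38.97 = 108.725/38.97 = 2.79 g/cm³.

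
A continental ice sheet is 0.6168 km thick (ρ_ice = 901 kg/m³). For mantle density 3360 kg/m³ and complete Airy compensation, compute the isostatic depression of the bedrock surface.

For local isostatic compensation: the ice load ρ_ice t is balanced by mantle displaced below, ρ_m s.
s = t ρ_ice / ρ_m = 0.6168 km × 901/3360 = 0.165 km.

0.165 km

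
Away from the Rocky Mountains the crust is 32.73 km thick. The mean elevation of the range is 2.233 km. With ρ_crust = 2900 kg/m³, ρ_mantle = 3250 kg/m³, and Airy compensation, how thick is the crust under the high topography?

53.5 km

Root depth r = h ρ_c / (ρ_m − ρ_c) = 2.233 km × 2900 / 350 = 18.5 km.
Total thickness = T + h + r = 32.73 km + 2.233 km + 18.5 km = 53.5 km.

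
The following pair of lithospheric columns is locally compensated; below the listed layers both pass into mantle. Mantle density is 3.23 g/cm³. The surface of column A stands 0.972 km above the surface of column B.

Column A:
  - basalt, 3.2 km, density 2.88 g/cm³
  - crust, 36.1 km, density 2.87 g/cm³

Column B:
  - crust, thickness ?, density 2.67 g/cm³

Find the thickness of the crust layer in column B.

19.6 km

Take the compensation level at the base of the deeper column (depth z_c below the surface of column A) and equate Σ ρ_i t_i down to z_c; mantle fills any gap and the z_c terms cancel.
Column A: 3.2×2.88 + 36.1×2.87 + (z_c − 39.3)×3.23
Column B: 0.972×0 + x×2.67 + (z_c − 0.972 − 0 − x)×3.23
The z_c×3.23 term appears on both sides and cancels. Collect the known terms of each column as K = Σ(ρt)_known − 3.23 × (depth of known layers): K_A = 112.823 − 3.23×39.3 = −14.116; K_B = 0 − 3.23×(0.972 + 0) = −3.13956.
Balance: K_A = K_B − x×(3.23 − 2.67), so x = (K_B − K_A)/(3.23 − 2.67) = 10.9764/0.56 = 19.6 km.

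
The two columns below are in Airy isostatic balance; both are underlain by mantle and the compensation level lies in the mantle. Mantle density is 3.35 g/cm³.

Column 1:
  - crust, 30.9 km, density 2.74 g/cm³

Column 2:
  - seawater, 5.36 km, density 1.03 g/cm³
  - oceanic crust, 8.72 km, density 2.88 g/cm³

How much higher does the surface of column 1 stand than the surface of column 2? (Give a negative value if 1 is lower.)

For any compensation level in the mantle, the mantle terms cancel and isostasy reduces to e = (Σt_1 − Σt_2) − (Σ(ρt)_1 − Σ(ρt)_2) / ρ_m.
Σt_1 = 30.9 km; Σt_2 = 14.08 km; Σ(ρt)_1 = 84.666; Σ(ρt)_2 = 30.6344 (in km·g/cm³).
e = (30.9 − 14.08) − (84.666 − 30.6344) / 3.35 = 0.691 km.

0.691 km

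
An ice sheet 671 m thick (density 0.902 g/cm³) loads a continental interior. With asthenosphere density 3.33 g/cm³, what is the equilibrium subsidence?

182 m

Equating mass per unit area of the two columns: the ice load ρ_ice t is balanced by mantle displaced below, ρ_m s.
s = t ρ_ice / ρ_m = 671 m × 0.902/3.33 = 182 m.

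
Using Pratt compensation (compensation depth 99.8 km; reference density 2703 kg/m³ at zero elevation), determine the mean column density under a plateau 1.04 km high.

Pratt balance: ρ_ref D = ρ (D + h).
ρ = ρ_ref D/(D + h) = 2703 × 99.8 km/(99.8 km + 1.04 km) = 2680 kg/m³.

2680 kg/m³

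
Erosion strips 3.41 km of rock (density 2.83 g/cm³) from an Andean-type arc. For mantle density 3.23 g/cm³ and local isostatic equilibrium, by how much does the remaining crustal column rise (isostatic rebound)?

2.99 km

Unloading: uplift u = e ρ_c/ρ_m = 3.41 km × 2.83/3.23 = 2.99 km.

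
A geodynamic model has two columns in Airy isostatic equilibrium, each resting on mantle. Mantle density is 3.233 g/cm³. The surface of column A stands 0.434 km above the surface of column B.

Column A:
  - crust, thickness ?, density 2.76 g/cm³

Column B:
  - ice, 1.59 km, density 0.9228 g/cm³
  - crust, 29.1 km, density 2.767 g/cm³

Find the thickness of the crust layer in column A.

Take the compensation level at the base of the deeper column (depth z_c below the surface of column A) and equate Σ ρ_i t_i down to z_c; mantle fills any gap and the z_c terms cancel.
Column A: x×2.76 + (z_c − 0 − x)×3.233
Column B: 0.434×0 + 1.59×0.9228 + 29.1×2.767 + (z_c − 0.434 − 30.69)×3.233
The z_c×3.233 term appears on both sides and cancels. Collect the known terms of each column as K = Σ(ρt)_known − 3.233 × (depth of known layers): K_A = 0 − 3.233×0 = 0; K_B = 81.986952 − 3.233×(0.434 + 30.69) = −18.63694.
Balance: K_A − x×(3.233 − 2.76) = K_B, so x = (K_A − K_B)/(3.233 − 2.76) = 18.6369/0.473 = 39.4 km.

39.4 km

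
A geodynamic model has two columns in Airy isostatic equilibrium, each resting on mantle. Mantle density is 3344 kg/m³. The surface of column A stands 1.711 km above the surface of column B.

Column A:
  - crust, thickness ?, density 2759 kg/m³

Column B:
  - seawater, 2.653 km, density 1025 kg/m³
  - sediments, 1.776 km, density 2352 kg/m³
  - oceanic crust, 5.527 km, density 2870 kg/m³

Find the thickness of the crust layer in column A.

Take the compensation level at the base of the deeper column (depth z_c below the surface of column A) and equate Σ ρ_i t_i down to z_c; mantle fills any gap and the z_c terms cancel.
Column A: x×2759 + (z_c − 0 − x)×3344
Column B: 1.711×0 + 2.653×1025 + 1.776×2352 + 5.527×2870 + (z_c − 1.711 − 9.956)×3344
The z_c×3344 term appears on both sides and cancels. Collect the known terms of each column as K = Σ(ρt)_known − 3344 × (depth of known layers): K_A = 0 − 3344×0 = 0; K_B = 22758.967 − 3344×(1.711 + 9.956) = −16255.481.
Balance: K_A − x×(3344 − 2759) = K_B, so x = (K_A − K_B)/(3344 − 2759) = 16255.5/585 = 27.8 km.

27.8 km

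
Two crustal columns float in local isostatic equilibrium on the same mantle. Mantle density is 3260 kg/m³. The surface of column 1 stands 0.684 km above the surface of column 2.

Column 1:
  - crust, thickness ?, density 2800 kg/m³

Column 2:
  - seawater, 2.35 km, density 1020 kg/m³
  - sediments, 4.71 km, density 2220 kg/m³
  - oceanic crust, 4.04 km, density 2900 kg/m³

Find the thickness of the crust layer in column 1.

30.1 km

Take the compensation level at the base of the deeper column (depth z_c below the surface of column 1) and equate Σ ρ_i t_i down to z_c; mantle fills any gap and the z_c terms cancel.
Column 1: x×2800 + (z_c − 0 − x)×3260
Column 2: 0.684×0 + 2.35×1020 + 4.71×2220 + 4.04×2900 + (z_c − 0.684 − 11.1)×3260
The z_c×3260 term appears on both sides and cancels. Collect the known terms of each column as K = Σ(ρt)_known − 3260 × (depth of known layers): K_1 = 0 − 3260×0 = 0; K_2 = 24569.2 − 3260×(0.684 + 11.1) = −13846.64.
Balance: K_1 − x×(3260 − 2800) = K_2, so x = (K_1 − K_2)/(3260 − 2800) = 13846.6/460 = 30.1 km.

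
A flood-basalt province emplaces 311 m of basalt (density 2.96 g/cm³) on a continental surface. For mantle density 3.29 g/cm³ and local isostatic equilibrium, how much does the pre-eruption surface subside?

Subaerial loading: s = t ρ_load / ρ_m.
s = 311 m × 2.96/3.29 = 280 m.

280 m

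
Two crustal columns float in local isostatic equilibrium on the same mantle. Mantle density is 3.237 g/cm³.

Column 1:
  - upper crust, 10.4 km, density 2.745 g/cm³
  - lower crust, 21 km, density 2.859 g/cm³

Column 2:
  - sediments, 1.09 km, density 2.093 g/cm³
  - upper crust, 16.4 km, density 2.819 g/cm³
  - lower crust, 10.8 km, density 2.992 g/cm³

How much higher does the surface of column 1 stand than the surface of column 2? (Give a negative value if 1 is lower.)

0.713 km

For any compensation level in the mantle, the mantle terms cancel and isostasy reduces to e = (Σt_1 − Σt_2) − (Σ(ρt)_1 − Σ(ρt)_2) / ρ_m.
Σt_1 = 31.4 km; Σt_2 = 28.29 km; Σ(ρt)_1 = 88.587; Σ(ρt)_2 = 80.82657 (in km·g/cm³).
e = (31.4 − 28.29) − (88.587 − 80.82657) / 3.237 = 0.713 km.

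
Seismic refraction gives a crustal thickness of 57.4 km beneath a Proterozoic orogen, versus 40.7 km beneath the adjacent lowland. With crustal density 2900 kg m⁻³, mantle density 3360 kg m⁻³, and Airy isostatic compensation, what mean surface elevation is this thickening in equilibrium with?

Excess crust Δ = 57.4 km − 40.7 km = 16.7 km, split between elevation h and root r with h + r = Δ.
Airy balance ρ_c h = (ρ_m − ρ_c) r gives r = h ρ_c/(ρ_m − ρ_c), so h (1 + ρ_c/(ρ_m − ρ_c)) = Δ, i.e. h = Δ (ρ_m − ρ_c)/ρ_m.
h = 16.7 km × 460/3360 = 2.29 km.

2.29 km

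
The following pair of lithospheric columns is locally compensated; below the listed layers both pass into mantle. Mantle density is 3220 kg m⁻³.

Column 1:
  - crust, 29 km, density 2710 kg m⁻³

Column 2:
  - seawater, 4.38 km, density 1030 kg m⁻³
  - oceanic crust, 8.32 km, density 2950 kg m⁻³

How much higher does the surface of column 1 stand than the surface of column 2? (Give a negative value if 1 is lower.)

0.917 km

For any compensation level in the mantle, the mantle terms cancel and isostasy reduces to e = (Σt_1 − Σt_2) − (Σ(ρt)_1 − Σ(ρt)_2) / ρ_m.
Σt_1 = 29 km; Σt_2 = 12.7 km; Σ(ρt)_1 = 78590; Σ(ρt)_2 = 29055.4 (in km·kg m⁻³).
e = (29 − 12.7) − (78590 − 29055.4) / 3220 = 0.917 km.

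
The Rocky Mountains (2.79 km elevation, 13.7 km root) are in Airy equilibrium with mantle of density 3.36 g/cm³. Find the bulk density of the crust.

2.79 g/cm³

ρ_c h = (ρ_m − ρ_c) r → ρ_c (h + r) = ρ_m r → ρ_c = ρ_m r / (h + r).
ρ_c = 3.36 × 13.7 km / (2.79 km + 13.7 km) = 2.79 g/cm³.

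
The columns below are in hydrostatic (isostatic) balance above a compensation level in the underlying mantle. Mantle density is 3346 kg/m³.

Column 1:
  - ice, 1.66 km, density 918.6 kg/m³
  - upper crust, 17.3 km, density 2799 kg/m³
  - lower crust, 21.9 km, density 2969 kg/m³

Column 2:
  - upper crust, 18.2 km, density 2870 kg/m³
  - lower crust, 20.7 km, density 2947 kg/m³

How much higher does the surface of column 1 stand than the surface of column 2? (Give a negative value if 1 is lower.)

For any compensation level in the mantle, the mantle terms cancel and isostasy reduces to e = (Σt_1 − Σt_2) − (Σ(ρt)_1 − Σ(ρt)_2) / ρ_m.
Σt_1 = 40.86 km; Σt_2 = 38.9 km; Σ(ρt)_1 = 114968.676; Σ(ρt)_2 = 113236.9 (in km·kg/m³).
e = (40.86 − 38.9) − (114968.676 − 113236.9) / 3346 = 1.44 km.

1.44 km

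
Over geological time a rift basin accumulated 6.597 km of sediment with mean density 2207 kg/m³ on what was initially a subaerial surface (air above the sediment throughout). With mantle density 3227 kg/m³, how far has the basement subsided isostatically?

4.51 km

Subaerial load: s = t ρ_sed / ρ_m = 6.597 km × 2207/3227 = 4.51 km.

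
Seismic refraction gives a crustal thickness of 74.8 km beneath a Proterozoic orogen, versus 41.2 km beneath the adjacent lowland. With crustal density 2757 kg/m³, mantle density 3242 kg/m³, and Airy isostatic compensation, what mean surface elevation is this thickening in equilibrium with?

Excess crust Δ = 74.8 km − 41.2 km = 33.6 km, split between elevation h and root r with h + r = Δ.
Airy balance ρ_c h = (ρ_m − ρ_c) r gives r = h ρ_c/(ρ_m − ρ_c), so h (1 + ρ_c/(ρ_m − ρ_c)) = Δ, i.e. h = Δ (ρ_m − ρ_c)/ρ_m.
h = 33.6 km × 485/3242 = 5.03 km.

5.03 km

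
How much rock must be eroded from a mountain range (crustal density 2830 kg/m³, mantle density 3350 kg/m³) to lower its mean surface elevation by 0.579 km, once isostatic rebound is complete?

Net drop Δ = e − u = e − e ρ_c/ρ_m = e (ρ_m − ρ_c)/ρ_m.
e = Δ ρ_m/(ρ_m − ρ_c) = 0.579 km × 3350/520 = 3.73 km.

3.73 km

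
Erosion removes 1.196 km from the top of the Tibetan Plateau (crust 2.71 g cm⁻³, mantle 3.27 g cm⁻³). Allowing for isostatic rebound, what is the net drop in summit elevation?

0.205 km

Rebound u = e ρ_c/ρ_m = 1.196 km × 2.71/3.27 = 0.9912 km.
Net surface drop = e − u = 1.196 km − 0.9912 km = e (ρ_m − ρ_c)/ρ_m = 0.205 km.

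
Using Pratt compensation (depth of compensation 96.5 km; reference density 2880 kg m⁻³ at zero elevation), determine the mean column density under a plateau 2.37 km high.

2810 kg m⁻³

Pratt balance: ρ_ref D = ρ (D + h).
ρ = ρ_ref D/(D + h) = 2880 × 96.5 km/(96.5 km + 2.37 km) = 2810 kg m⁻³.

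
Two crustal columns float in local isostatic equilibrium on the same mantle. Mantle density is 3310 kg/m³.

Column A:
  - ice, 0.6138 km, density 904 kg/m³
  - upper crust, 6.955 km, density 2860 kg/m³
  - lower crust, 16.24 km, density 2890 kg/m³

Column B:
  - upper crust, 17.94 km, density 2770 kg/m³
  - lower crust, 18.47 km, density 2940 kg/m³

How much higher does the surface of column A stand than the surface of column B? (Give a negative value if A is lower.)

−1.54 km

For any compensation level in the mantle, the mantle terms cancel and isostasy reduces to e = (Σt_A − Σt_B) − (Σ(ρt)_A − Σ(ρt)_B) / ρ_m.
Σt_A = 23.8088 km; Σt_B = 36.41 km; Σ(ρt)_A = 67379.7752; Σ(ρt)_B = 103995.6 (in km·kg/m³).
e = (23.8088 − 36.41) − (67379.7752 − 103995.6) / 3310 = −1.54 km.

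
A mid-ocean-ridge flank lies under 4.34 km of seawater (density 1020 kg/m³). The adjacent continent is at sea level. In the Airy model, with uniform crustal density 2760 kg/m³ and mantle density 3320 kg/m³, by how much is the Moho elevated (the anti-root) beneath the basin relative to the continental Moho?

Equating mass per unit area of the two columns: replacing crust with seawater at the top is compensated by replacing crust with mantle at the base: d (ρ_c − ρ_w) = a (ρ_m − ρ_c).
a = d (ρ_c − ρ_w)/(ρ_m − ρ_c) = 4.34 km × 1740/560 = 13.5 km.

13.5 km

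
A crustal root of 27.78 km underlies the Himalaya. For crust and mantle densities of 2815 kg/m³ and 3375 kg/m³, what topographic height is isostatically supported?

By Archimedes' principle applied to the lithosphere: ρ_c h = (ρ_m − ρ_c) r.
h = r (ρ_m − ρ_c) / ρ_c = 27.78 km × (3375 − 2815) / 2815 = 5.53 km.

5.53 km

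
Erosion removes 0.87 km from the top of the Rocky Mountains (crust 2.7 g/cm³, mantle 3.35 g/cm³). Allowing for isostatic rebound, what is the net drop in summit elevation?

0.169 km

Rebound u = e ρ_c/ρ_m = 0.87 km × 2.7/3.35 = 0.7012 km.
Net surface drop = e − u = 0.87 km − 0.7012 km = e (ρ_m − ρ_c)/ρ_m = 0.169 km.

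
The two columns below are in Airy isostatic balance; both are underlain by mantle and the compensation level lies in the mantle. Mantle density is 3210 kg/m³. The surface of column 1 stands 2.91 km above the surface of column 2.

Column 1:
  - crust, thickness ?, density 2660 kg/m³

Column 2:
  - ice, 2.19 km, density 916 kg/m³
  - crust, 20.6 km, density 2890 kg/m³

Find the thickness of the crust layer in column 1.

Take the compensation level at the base of the deeper column (depth z_c below the surface of column 1) and equate Σ ρ_i t_i down to z_c; mantle fills any gap and the z_c terms cancel.
Column 1: x×2660 + (z_c − 0 − x)×3210
Column 2: 2.91×0 + 2.19×916 + 20.6×2890 + (z_c − 2.91 − 22.79)×3210
The z_c×3210 term appears on both sides and cancels. Collect the known terms of each column as K = Σ(ρt)_known − 3210 × (depth of known layers): K_1 = 0 − 3210×0 = 0; K_2 = 61540.04 − 3210×(2.91 + 22.79) = −20956.96.
Balance: K_1 − x×(3210 − 2660) = K_2, so x = (K_1 − K_2)/(3210 − 2660) = 20957/550 = 38.1 km.

38.1 km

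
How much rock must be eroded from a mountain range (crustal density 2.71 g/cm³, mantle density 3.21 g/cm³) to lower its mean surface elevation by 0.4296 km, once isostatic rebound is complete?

2.76 km

Net drop Δ = e − u = e − e ρ_c/ρ_m = e (ρ_m − ρ_c)/ρ_m.
e = Δ ρ_m/(ρ_m − ρ_c) = 0.4296 km × 3.21/0.5 = 2.76 km.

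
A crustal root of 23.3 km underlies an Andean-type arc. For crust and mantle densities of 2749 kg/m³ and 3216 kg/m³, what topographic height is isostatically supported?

3.96 km

Isostatic balance requires: ρ_c h = (ρ_m − ρ_c) r.
h = r (ρ_m − ρ_c) / ρ_c = 23.3 km × (3216 − 2749) / 2749 = 3.96 km.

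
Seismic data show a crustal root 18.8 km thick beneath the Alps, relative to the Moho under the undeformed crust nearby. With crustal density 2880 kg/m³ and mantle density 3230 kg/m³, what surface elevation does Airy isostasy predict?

2.28 km

Isostatic balance requires: ρ_c h = (ρ_m − ρ_c) r.
h = r (ρ_m − ρ_c) / ρ_c = 18.8 km × (3230 − 2880) / 2880 = 2.28 km.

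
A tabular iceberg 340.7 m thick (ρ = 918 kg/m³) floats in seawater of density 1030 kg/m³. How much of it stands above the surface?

37 m

Floating equilibrium: submerged depth d = t ρ_obj/ρ_fluid = 340.7 m × 918/1030 = 303.7 m.
Freeboard = t − d = 340.7 m − 303.7 m = 37 m.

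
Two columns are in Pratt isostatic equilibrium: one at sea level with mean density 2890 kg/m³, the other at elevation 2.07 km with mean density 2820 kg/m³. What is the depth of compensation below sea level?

83.4 km

ρ_ref D = ρ (D + h) → D (ρ_ref − ρ) = ρ h.
D = ρ h/(ρ_ref − ρ) = 2820 × 2.07 km/(2890 − 2820) = 83.4 km.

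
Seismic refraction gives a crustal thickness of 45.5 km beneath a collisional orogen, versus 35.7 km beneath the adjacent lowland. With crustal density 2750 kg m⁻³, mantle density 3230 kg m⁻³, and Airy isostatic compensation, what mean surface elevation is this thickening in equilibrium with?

Excess crust Δ = 45.5 km − 35.7 km = 9.8 km, split between elevation h and root r with h + r = Δ.
Airy balance ρ_c h = (ρ_m − ρ_c) r gives r = h ρ_c/(ρ_m − ρ_c), so h (1 + ρ_c/(ρ_m − ρ_c)) = Δ, i.e. h = Δ (ρ_m − ρ_c)/ρ_m.
h = 9.8 km × 480/3230 = 1.46 km.

1.46 km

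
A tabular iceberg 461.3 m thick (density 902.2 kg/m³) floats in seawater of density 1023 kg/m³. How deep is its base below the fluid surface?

Draft d = t ρ_obj/ρ_fluid = 461.3 m × 902.2/1023 = 407 m.

407 m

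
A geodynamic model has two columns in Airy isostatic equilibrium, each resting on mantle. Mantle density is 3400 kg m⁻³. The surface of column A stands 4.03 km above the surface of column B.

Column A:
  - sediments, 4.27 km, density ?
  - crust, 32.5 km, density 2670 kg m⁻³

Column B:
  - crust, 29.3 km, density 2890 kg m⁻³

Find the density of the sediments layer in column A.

Take the compensation level at the base of the deeper column (depth z_c below the surface of column A) and equate Σ ρ_i t_i down to z_c; mantle fills any gap and the z_c terms cancel.
Column A: 4.27×ρ + 32.5×2670 + (z_c − 36.77)×3400
Column B: 4.03×0 + 29.3×2890 + (z_c − 4.03 − 29.3)×3400
The z_c×3400 term appears on both sides and cancels. Collect the known terms of each column as K = Σ(ρt)_known − 3400 × (depth of known layers): K_A = 86775 − 3400×36.77 = −38243; K_B = 84677 − 3400×(4.03 + 29.3) = −28645.
Balance: K_A + 4.27×ρ = K_B, so ρ = (K_B − K_A)/4.27 = 9598/4.27 = 2250 kg m⁻³.

2250 kg m⁻³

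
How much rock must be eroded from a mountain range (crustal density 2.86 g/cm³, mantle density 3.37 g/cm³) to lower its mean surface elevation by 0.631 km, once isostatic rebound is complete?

Net drop Δ = e − u = e − e ρ_c/ρ_m = e (ρ_m − ρ_c)/ρ_m.
e = Δ ρ_m/(ρ_m − ρ_c) = 0.631 km × 3.37/0.51 = 4.17 km.

4.17 km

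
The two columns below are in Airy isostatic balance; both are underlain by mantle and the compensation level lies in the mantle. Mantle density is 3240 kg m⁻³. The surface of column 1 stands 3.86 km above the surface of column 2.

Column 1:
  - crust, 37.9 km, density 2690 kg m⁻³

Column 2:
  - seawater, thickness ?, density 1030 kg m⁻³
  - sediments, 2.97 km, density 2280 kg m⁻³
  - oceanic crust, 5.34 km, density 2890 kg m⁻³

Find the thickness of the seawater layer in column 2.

Take the compensation level at the base of the deeper column (depth z_c below the surface of column 1) and equate Σ ρ_i t_i down to z_c; mantle fills any gap and the z_c terms cancel.
Column 1: 37.9×2690 + (z_c − 37.9)×3240
Column 2: 3.86×0 + x×1030 + 2.97×2280 + 5.34×2890 + (z_c − 3.86 − 8.31 − x)×3240
The z_c×3240 term appears on both sides and cancels. Collect the known terms of each column as K = Σ(ρt)_known − 3240 × (depth of known layers): K_1 = 101951 − 3240×37.9 = −20845; K_2 = 22204.2 − 3240×(3.86 + 8.31) = −17226.6.
Balance: K_1 = K_2 − x×(3240 − 1030), so x = (K_2 − K_1)/(3240 − 1030) = 3618.4/2210 = 1.64 km.

1.64 km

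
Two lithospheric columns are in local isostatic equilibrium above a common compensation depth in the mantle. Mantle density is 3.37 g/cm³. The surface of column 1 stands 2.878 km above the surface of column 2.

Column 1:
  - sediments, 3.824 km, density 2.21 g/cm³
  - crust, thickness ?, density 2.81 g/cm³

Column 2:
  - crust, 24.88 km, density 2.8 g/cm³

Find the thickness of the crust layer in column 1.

Take the compensation level at the base of the deeper column (depth z_c below the surface of column 1) and equate Σ ρ_i t_i down to z_c; mantle fills any gap and the z_c terms cancel.
Column 1: 3.824×2.21 + x×2.81 + (z_c − 3.824 − x)×3.37
Column 2: 2.878×0 + 24.88×2.8 + (z_c − 2.878 − 24.88)×3.37
The z_c×3.37 term appears on both sides and cancels. Collect the known terms of each column as K = Σ(ρt)_known − 3.37 × (depth of known layers): K_1 = 8.45104 − 3.37×3.824 = −4.43584; K_2 = 69.664 − 3.37×(2.878 + 24.88) = −23.88046.
Balance: K_1 − x×(3.37 − 2.81) = K_2, so x = (K_1 − K_2)/(3.37 − 2.81) = 19.4446/0.56 = 34.7 km.

34.7 km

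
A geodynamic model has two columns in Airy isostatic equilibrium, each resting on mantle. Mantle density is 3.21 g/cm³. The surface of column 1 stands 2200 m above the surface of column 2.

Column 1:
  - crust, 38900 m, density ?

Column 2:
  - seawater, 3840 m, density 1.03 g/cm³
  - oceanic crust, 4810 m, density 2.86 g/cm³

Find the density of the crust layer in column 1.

2.77 g/cm³

Take the compensation level at the base of the deeper column (depth z_c below the surface of column 1) and equate Σ ρ_i t_i down to z_c; mantle fills any gap and the z_c terms cancel.
Column 1: 38900×ρ + (z_c − 38900)×3.21
Column 2: 2200×0 + 3840×1.03 + 4810×2.86 + (z_c − 2200 − 8650)×3.21
The z_c×3.21 term appears on both sides and cancels. Collect the known terms of each column as K = Σ(ρt)_known − 3.21 × (depth of known layers): K_1 = 0 − 3.21×38900 = −124869; K_2 = 17711.8 − 3.21×(2200 + 8650) = −17116.7.
Balance: K_1 + 38900×ρ = K_2, so ρ = (K_2 − K_1)/38900 = 107752/38900 = 2.77 g/cm³.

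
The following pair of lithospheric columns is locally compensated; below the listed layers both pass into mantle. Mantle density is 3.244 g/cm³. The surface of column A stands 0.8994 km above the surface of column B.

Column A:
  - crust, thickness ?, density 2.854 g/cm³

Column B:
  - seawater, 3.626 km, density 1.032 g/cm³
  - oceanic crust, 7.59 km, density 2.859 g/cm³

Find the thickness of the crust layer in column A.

Take the compensation level at the base of the deeper column (depth z_c below the surface of column A) and equate Σ ρ_i t_i down to z_c; mantle fills any gap and the z_c terms cancel.
Column A: x×2.854 + (z_c − 0 − x)×3.244
Column B: 0.8994×0 + 3.626×1.032 + 7.59×2.859 + (z_c − 0.8994 − 11.216)×3.244
The z_c×3.244 term appears on both sides and cancels. Collect the known terms of each column as K = Σ(ρt)_known − 3.244 × (depth of known layers): K_A = 0 − 3.244×0 = 0; K_B = 25.441842 − 3.244×(0.8994 + 11.216) = −13.8605156.
Balance: K_A − x×(3.244 − 2.854) = K_B, so x = (K_A − K_B)/(3.244 − 2.854) = 13.8605/0.39 = 35.5 km.

35.5 km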